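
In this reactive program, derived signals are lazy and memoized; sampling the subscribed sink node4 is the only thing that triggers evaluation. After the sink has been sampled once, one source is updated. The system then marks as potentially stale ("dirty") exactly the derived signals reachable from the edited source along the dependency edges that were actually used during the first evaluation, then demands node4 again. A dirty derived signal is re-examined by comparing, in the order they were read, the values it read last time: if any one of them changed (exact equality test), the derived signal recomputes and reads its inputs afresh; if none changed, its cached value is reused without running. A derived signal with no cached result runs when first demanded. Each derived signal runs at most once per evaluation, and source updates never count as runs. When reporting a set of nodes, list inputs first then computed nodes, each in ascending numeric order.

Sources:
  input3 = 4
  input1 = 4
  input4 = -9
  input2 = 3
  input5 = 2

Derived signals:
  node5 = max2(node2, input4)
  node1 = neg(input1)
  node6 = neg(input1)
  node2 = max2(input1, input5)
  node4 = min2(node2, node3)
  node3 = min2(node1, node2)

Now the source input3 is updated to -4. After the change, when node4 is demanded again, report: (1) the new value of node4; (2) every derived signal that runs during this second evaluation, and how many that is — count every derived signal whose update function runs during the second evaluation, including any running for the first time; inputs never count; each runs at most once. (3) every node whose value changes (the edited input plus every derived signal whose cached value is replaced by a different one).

Demanding node4 again yields -4.
0 derived signals run: none.
The nodes whose values change: input3.
Note the shortcut — nothing in the graph depends on input3 at all, so no recomputation happens.

First demand of the output computes:
  node1 = neg(4) = -4
  node2 = max2(4, 2) = 4
  node3 = min2(-4, 4) = -4
  node4 = min2(4, -4) = -4

After the edit, cleaning proceeds:
  no node depends on input3 at all; the second demand re-runs nothing.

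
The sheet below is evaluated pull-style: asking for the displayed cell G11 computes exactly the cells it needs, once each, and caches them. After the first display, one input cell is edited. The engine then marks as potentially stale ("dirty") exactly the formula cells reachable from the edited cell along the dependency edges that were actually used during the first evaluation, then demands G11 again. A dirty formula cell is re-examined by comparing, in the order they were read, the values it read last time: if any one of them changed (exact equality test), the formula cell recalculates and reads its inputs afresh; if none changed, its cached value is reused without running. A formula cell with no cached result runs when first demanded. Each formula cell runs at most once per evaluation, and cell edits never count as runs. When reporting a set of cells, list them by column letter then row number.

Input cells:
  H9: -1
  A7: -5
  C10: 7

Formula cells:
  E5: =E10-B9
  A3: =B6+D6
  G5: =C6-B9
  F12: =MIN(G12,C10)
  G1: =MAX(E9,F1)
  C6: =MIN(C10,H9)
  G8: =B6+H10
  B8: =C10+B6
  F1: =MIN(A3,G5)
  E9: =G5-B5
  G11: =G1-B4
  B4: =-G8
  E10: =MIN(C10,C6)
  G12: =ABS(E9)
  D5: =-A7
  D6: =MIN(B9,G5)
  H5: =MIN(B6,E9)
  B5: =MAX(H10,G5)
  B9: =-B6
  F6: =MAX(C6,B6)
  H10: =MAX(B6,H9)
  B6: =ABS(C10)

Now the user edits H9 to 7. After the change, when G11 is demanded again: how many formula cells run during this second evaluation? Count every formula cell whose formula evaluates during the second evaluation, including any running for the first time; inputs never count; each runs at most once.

First demand of the output computes:
  B6 = ABS(7) = 7
  B9 = -(7) = -7
  C6 = MIN(7, -1) = -1
  G5 = -1 - -7 = 6
  D6 = MIN(-7, 6) = -7
  A3 = 7 + -7 = 0
  F1 = MIN(0, 6) = 0
  H10 = MAX(7, -1) = 7
  B5 = MAX(7, 6) = 7
  E9 = 6 - 7 = -1
  G1 = MAX(-1, 0) = 0
  G8 = 7 + 7 = 14
  B4 = -(14) = -14
  G11 = 0 - -14 = 14

After the edit, cleaning proceeds:
  C6: a read changed (H9 -1->7) — executes, giving 7.
  G5: a read changed (C6 -1->7) — executes, giving 14.
  D6: a read changed (G5 6->14) — executes, giving -7 — identical to its old value.
  A3: dirty, but its reads are unchanged (B6 unchanged, D6 unchanged); cached 0 stands.
  F1: a read changed (G5 6->14) — executes, giving 0 — identical to its old value.
  H10: a read changed (H9 -1->7) — executes, giving 7 — identical to its old value.
  B5: a read changed (G5 6->14) — executes, giving 14.
  E9: a read changed (G5 6->14; B5 7->14) — executes, giving 0.
  G1: a read changed (E9 -1->0) — executes, giving 0 — identical to its old value.
  G8: dirty, but its reads are unchanged (B6 unchanged, H10 unchanged); cached 14 stands.
  B4: dirty, but its reads are unchanged (G8 unchanged); cached -14 stands.
  G11: dirty, but its reads are unchanged (G1 unchanged, B4 unchanged); cached 14 stands.

Note where the cutoff bites: G8 is checked, finds nothing changed, and keeps its cache.

8 formula cells run: B5, C6, D6, E9, F1, G1, G5, H10.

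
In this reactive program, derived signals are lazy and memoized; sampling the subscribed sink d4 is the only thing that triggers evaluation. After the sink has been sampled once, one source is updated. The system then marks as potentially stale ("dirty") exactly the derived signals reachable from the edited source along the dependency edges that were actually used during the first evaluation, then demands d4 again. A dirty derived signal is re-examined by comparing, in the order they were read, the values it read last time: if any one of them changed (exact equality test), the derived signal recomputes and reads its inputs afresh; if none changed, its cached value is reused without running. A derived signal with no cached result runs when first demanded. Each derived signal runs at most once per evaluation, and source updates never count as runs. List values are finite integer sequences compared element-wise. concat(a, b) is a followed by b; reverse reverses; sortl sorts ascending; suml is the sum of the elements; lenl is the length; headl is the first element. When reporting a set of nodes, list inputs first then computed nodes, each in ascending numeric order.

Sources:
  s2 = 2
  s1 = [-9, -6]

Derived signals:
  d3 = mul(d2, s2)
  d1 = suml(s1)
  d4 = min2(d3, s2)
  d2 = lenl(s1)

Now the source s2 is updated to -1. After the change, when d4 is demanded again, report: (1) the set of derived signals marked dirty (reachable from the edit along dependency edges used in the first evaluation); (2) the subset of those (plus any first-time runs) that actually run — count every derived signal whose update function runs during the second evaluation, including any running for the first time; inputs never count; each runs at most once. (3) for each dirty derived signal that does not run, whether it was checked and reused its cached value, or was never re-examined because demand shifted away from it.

The edit dirties: d3, d4.
2 derived signals run: d3, d4.
No dirty derived signal escaped a run.

First demand of the output computes:
  d2 = lenl([-9, -6]) = 2
  d3 = mul(2, 2) = 4
  d4 = min2(4, 2) = 2

After the edit, cleaning proceeds:
  d3: a read changed (s2 2->-1) — executes, giving -2.
  d4: a read changed (d3 4->-2; s2 2->-1) — executes, giving -2.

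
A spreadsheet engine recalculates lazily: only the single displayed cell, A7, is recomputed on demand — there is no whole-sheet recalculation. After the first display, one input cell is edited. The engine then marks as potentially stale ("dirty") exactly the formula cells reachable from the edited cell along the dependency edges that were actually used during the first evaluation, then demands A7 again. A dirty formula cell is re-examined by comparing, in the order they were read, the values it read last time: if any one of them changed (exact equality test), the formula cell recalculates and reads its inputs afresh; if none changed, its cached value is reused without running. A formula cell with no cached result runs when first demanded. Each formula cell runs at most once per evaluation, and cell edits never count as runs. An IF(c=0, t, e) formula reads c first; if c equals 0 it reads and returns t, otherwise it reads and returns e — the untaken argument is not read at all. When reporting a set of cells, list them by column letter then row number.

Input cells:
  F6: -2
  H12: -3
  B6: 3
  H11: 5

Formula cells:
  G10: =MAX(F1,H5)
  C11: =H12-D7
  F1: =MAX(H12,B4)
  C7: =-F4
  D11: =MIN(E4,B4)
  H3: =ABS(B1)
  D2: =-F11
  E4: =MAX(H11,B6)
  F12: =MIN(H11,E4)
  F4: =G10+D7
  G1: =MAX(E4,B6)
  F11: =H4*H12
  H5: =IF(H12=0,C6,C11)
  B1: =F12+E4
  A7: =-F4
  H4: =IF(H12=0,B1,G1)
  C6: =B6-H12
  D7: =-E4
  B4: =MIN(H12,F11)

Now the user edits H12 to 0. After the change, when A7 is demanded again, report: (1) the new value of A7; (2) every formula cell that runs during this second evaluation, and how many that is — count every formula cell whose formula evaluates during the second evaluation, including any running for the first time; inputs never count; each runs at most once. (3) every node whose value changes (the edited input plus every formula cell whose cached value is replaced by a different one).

New value of A7: 2.
Formula cells that run: A7, B1, B4, C6, F1, F4, F11, F12, G10, H4, H5 — 11 in total.
Values that change: A7, B4, F1, F4, F11, G10, H4, H5, H12.
Key observation: a condition flipped, so demand moved to the other branch — C11 is never re-examined.

First evaluation (everything demanded from the output):
  E4 = MAX(5, 3) = 5
  D7 = -(5) = -5
  C11 = -3 - -5 = 2
  G1 = MAX(5, 3) = 5
  H4 = IF(H12=0: H12=-3 -> else branch G1) = 5
  F11 = 5 * -3 = -15
  B4 = MIN(-3, -15) = -15
  F1 = MAX(-3, -15) = -3
  H5 = IF(H12=0: H12=-3 -> else branch C11) = 2
  G10 = MAX(-3, 2) = 2
  F4 = 2 + -5 = -3
  A7 = -(-3) = 3

Propagation after the edit:
  C6: demanded for the first time — runs, produces 3.
  C11: marked dirty but never re-examined — demand shifted away from it.
  F12: demanded for the first time — runs, produces 5.
  B1: demanded for the first time — runs, produces 10.
  H4: runs — H12 -3->0; result 10.
  F11: runs — H4 5->10; H12 -3->0; result 0.
  B4: runs — H12 -3->0; F11 -15->0; result 0.
  F1: runs — H12 -3->0; B4 -15->0; result 0.
  H5: runs — H12 -3->0; result 3.
  G10: runs — F1 -3->0; H5 2->3; result 3.
  F4: runs — G10 2->3; result -2.
  A7: runs — F4 -3->-2; result 2.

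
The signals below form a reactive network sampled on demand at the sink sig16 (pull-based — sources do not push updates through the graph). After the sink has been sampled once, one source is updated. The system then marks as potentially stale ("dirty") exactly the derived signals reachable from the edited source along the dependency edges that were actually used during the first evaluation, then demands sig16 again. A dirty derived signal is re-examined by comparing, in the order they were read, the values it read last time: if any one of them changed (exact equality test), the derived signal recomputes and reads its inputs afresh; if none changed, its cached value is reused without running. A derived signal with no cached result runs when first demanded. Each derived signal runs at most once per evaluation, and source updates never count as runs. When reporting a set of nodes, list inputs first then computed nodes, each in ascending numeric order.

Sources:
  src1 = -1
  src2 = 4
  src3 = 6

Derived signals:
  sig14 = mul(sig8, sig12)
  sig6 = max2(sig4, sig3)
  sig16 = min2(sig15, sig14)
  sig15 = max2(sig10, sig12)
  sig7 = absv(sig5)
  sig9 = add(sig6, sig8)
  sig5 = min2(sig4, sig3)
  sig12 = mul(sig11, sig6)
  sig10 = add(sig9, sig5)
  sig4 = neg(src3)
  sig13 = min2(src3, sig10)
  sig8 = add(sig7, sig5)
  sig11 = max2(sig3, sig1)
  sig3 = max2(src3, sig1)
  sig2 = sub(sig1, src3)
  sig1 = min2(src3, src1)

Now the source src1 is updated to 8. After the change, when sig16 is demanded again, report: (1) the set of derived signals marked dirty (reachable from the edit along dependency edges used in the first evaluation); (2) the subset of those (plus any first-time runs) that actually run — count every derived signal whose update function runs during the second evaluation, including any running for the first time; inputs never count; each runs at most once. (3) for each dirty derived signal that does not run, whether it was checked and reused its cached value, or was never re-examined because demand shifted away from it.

Dirty set: sig1, sig3, sig5, sig6, sig7, sig8, sig9, sig10, sig11, sig12, sig14, sig15, sig16.
Run set: sig1, sig3, sig11 (3 run).
Re-examined without running (cache reused): sig5, sig6, sig7, sig8, sig9, sig10, sig12, sig14, sig15, sig16.
The important point: at sig5 every value read last time is unchanged, so the dirty flag clears without a run.

Initial pass — values computed on the first demand:
  sig1 = min2(6, -1) = -1
  sig3 = max2(6, -1) = 6
  sig4 = neg(6) = -6
  sig5 = min2(-6, 6) = -6
  sig6 = max2(-6, 6) = 6
  sig7 = absv(-6) = 6
  sig8 = add(6, -6) = 0
  sig9 = add(6, 0) = 6
  sig10 = add(6, -6) = 0
  sig11 = max2(6, -1) = 6
  sig12 = mul(6, 6) = 36
  sig14 = mul(0, 36) = 0
  sig15 = max2(0, 36) = 36
  sig16 = min2(36, 0) = 0

Second demand — change propagation:
  sig1: re-runs because src1 -1->8; new result 6.
  sig3: re-runs because sig1 -1->6; new result 6 (unchanged).
  sig5: re-examined; everything it read last time is the same (sig4 unchanged, sig3 unchanged) — cache -6 kept, no run.
  sig6: re-examined; everything it read last time is the same (sig4 unchanged, sig3 unchanged) — cache 6 kept, no run.
  sig7: re-examined; everything it read last time is the same (sig5 unchanged) — cache 6 kept, no run.
  sig8: re-examined; everything it read last time is the same (sig7 unchanged, sig5 unchanged) — cache 0 kept, no run.
  sig9: re-examined; everything it read last time is the same (sig6 unchanged, sig8 unchanged) — cache 6 kept, no run.
  sig10: re-examined; everything it read last time is the same (sig9 unchanged, sig5 unchanged) — cache 0 kept, no run.
  sig11: re-runs because sig1 -1->6; new result 6 (unchanged).
  sig12: re-examined; everything it read last time is the same (sig11 unchanged, sig6 unchanged) — cache 36 kept, no run.
  sig14: re-examined; everything it read last time is the same (sig8 unchanged, sig12 unchanged) — cache 0 kept, no run.
  sig15: re-examined; everything it read last time is the same (sig10 unchanged, sig12 unchanged) — cache 36 kept, no run.
  sig16: re-examined; everything it read last time is the same (sig15 unchanged, sig14 unchanged) — cache 0 kept, no run.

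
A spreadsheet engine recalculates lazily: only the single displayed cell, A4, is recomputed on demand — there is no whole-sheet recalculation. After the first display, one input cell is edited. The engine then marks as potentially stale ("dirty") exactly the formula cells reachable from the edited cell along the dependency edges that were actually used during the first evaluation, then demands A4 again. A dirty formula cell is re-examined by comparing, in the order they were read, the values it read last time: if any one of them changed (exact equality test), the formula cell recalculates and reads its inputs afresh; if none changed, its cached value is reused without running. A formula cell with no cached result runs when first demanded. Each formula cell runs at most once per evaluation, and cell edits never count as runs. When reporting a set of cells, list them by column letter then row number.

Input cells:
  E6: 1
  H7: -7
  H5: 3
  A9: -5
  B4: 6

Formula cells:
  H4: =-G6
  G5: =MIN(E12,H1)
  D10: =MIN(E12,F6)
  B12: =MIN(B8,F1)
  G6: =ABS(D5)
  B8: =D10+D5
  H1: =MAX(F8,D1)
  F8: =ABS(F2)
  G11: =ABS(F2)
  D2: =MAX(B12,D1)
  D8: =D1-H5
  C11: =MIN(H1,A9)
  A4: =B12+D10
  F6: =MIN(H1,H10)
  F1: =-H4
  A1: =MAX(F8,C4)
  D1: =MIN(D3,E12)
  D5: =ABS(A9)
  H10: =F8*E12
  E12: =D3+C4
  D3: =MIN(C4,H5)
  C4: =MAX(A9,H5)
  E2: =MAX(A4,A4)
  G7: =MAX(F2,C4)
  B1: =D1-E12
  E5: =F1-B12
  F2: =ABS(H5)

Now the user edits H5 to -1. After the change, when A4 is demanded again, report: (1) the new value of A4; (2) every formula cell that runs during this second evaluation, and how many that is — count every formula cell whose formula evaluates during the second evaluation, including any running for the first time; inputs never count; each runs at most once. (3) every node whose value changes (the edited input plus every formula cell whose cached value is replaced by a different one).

New value of A4: 1.
Formula cells that run: A4, B8, B12, C4, D1, D3, D10, E12, F2, F6, F8, H1, H10 — 13 in total.
Values that change: A4, B8, B12, C4, D1, D3, D10, E12, F2, F6, F8, H1, H5, H10.

First evaluation (everything demanded from the output):
  C4 = MAX(-5, 3) = 3
  D3 = MIN(3, 3) = 3
  D5 = ABS(-5) = 5
  E12 = 3 + 3 = 6
  D1 = MIN(3, 6) = 3
  F2 = ABS(3) = 3
  F8 = ABS(3) = 3
  G6 = ABS(5) = 5
  H1 = MAX(3, 3) = 3
  H4 = -(5) = -5
  F1 = -(-5) = 5
  H10 = 3 * 6 = 18
  F6 = MIN(3, 18) = 3
  D10 = MIN(6, 3) = 3
  B8 = 3 + 5 = 8
  B12 = MIN(8, 5) = 5
  A4 = 5 + 3 = 8

Propagation after the edit:
  C4: runs — H5 3->-1; result -1.
  D3: runs — C4 3->-1; H5 3->-1; result -1.
  E12: runs — D3 3->-1; C4 3->-1; result -2.
  D1: runs — D3 3->-1; E12 6->-2; result -2.
  F2: runs — H5 3->-1; result 1.
  F8: runs — F2 3->1; result 1.
  H1: runs — F8 3->1; D1 3->-2; result 1.
  H10: runs — F8 3->1; E12 6->-2; result -2.
  F6: runs — H1 3->1; H10 18->-2; result -2.
  D10: runs — E12 6->-2; F6 3->-2; result -2.
  B8: runs — D10 3->-2; result 3.
  B12: runs — B8 8->3; result 3.
  A4: runs — B12 5->3; D10 3->-2; result 1.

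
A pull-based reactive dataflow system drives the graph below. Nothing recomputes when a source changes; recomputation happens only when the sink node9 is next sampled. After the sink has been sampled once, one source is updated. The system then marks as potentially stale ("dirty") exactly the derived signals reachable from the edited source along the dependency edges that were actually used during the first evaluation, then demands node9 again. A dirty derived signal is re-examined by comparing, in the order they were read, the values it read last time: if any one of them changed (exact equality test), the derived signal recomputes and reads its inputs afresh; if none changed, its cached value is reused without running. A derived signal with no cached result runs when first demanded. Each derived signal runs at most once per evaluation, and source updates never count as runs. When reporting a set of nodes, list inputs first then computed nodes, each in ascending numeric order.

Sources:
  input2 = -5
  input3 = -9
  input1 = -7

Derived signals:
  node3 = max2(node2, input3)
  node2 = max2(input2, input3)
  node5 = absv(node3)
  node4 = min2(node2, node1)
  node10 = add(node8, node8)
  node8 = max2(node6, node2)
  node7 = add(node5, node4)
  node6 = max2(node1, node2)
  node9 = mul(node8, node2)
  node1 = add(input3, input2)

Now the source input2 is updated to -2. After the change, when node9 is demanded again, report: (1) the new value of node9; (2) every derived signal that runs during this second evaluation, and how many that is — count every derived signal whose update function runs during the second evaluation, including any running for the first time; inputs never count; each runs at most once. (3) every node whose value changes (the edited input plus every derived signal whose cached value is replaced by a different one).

First evaluation (everything demanded from the output):
  node1 = add(-9, -5) = -14
  node2 = max2(-5, -9) = -5
  node6 = max2(-14, -5) = -5
  node8 = max2(-5, -5) = -5
  node9 = mul(-5, -5) = 25

Propagation after the edit:
  node1: runs — input2 -5->-2; result -11.
  node2: runs — input2 -5->-2; result -2.
  node6: runs — node1 -14->-11; node2 -5->-2; result -2.
  node8: runs — node6 -5->-2; node2 -5->-2; result -2.
  node9: runs — node8 -5->-2; node2 -5->-2; result 4.

New value of node9: 4.
Derived signals that run: node1, node2, node6, node8, node9 — 5 in total.
Values that change: input2, node1, node2, node6, node8, node9.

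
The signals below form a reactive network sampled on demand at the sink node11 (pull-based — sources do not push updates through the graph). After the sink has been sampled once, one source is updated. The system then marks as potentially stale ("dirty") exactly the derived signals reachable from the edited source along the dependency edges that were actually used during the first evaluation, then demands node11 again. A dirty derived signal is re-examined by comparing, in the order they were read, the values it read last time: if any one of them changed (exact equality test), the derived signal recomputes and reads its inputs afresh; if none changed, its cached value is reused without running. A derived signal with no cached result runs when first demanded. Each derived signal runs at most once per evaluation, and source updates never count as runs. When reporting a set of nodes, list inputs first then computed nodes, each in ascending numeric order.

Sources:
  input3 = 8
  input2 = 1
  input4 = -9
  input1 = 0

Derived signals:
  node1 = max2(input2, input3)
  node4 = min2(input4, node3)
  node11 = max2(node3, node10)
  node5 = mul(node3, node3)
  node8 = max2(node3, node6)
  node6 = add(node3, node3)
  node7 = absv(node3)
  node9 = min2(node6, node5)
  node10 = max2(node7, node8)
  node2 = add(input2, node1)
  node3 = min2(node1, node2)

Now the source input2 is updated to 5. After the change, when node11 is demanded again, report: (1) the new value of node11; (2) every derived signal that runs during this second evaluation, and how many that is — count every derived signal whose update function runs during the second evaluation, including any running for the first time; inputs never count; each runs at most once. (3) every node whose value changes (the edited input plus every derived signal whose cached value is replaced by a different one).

node11 now evaluates to 16.
Run set: node1, node2, node3 (3 run).
Changed values: input2, node2.
The important point: at node6 every value read last time is unchanged, so the dirty flag clears without a run.

Initial pass — values computed on the first demand:
  node1 = max2(1, 8) = 8
  node2 = add(1, 8) = 9
  node3 = min2(8, 9) = 8
  node6 = add(8, 8) = 16
  node7 = absv(8) = 8
  node8 = max2(8, 16) = 16
  node10 = max2(8, 16) = 16
  node11 = max2(8, 16) = 16

Second demand — change propagation:
  node1: re-runs because input2 1->5; new result 8 (unchanged).
  node2: re-runs because input2 1->5; new result 13.
  node3: re-runs because node2 9->13; new result 8 (unchanged).
  node6: re-examined; everything it read last time is the same (node3 unchanged, node3 unchanged) — cache 16 kept, no run.
  node7: re-examined; everything it read last time is the same (node3 unchanged) — cache 8 kept, no run.
  node8: re-examined; everything it read last time is the same (node3 unchanged, node6 unchanged) — cache 16 kept, no run.
  node10: re-examined; everything it read last time is the same (node7 unchanged, node8 unchanged) — cache 16 kept, no run.
  node11: re-examined; everything it read last time is the same (node3 unchanged, node10 unchanged) — cache 16 kept, no run.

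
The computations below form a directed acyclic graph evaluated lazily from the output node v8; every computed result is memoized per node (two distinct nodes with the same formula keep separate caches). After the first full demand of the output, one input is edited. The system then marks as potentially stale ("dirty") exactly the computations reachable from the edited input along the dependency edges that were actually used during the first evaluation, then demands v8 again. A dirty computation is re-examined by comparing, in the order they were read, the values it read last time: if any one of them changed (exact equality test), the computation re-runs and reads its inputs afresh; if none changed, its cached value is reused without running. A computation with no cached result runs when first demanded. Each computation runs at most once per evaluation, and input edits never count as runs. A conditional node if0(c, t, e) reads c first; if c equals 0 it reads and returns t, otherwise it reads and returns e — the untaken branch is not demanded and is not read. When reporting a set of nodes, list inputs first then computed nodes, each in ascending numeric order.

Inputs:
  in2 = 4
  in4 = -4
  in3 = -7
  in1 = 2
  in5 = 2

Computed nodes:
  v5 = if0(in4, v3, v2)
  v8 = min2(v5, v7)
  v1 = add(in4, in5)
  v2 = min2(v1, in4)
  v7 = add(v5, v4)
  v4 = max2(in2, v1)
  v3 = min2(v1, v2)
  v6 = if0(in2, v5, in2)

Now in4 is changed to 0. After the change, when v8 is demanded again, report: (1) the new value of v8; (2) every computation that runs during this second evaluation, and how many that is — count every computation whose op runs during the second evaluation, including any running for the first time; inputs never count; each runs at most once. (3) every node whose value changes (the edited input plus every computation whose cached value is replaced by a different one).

Demanding v8 again yields 0.
7 computations run: v1, v2, v3, v4, v5, v7, v8.
The nodes whose values change: in4, v1, v2, v5, v7, v8.
Note the branch switch — v3 had no cache and runs now for the first time.

First demand of the output computes:
  v1 = add(-4, 2) = -2
  v2 = min2(-2, -4) = -4
  v4 = max2(4, -2) = 4
  v5 = if0(in4=-4 -> else branch v2) = -4
  v7 = add(-4, 4) = 0
  v8 = min2(-4, 0) = -4

After the edit, cleaning proceeds:
  v1: a read changed (in4 -4->0) — executes, giving 2.
  v2: a read changed (v1 -2->2; in4 -4->0) — executes, giving 0.
  v3: had never run; runs now, result 0.
  v4: a read changed (v1 -2->2) — executes, giving 4 — identical to its old value.
  v5: a read changed (in4 -4->0; v2 -4->0) — executes, giving 0.
  v7: a read changed (v5 -4->0) — executes, giving 4.
  v8: a read changed (v5 -4->0; v7 0->4) — executes, giving 0.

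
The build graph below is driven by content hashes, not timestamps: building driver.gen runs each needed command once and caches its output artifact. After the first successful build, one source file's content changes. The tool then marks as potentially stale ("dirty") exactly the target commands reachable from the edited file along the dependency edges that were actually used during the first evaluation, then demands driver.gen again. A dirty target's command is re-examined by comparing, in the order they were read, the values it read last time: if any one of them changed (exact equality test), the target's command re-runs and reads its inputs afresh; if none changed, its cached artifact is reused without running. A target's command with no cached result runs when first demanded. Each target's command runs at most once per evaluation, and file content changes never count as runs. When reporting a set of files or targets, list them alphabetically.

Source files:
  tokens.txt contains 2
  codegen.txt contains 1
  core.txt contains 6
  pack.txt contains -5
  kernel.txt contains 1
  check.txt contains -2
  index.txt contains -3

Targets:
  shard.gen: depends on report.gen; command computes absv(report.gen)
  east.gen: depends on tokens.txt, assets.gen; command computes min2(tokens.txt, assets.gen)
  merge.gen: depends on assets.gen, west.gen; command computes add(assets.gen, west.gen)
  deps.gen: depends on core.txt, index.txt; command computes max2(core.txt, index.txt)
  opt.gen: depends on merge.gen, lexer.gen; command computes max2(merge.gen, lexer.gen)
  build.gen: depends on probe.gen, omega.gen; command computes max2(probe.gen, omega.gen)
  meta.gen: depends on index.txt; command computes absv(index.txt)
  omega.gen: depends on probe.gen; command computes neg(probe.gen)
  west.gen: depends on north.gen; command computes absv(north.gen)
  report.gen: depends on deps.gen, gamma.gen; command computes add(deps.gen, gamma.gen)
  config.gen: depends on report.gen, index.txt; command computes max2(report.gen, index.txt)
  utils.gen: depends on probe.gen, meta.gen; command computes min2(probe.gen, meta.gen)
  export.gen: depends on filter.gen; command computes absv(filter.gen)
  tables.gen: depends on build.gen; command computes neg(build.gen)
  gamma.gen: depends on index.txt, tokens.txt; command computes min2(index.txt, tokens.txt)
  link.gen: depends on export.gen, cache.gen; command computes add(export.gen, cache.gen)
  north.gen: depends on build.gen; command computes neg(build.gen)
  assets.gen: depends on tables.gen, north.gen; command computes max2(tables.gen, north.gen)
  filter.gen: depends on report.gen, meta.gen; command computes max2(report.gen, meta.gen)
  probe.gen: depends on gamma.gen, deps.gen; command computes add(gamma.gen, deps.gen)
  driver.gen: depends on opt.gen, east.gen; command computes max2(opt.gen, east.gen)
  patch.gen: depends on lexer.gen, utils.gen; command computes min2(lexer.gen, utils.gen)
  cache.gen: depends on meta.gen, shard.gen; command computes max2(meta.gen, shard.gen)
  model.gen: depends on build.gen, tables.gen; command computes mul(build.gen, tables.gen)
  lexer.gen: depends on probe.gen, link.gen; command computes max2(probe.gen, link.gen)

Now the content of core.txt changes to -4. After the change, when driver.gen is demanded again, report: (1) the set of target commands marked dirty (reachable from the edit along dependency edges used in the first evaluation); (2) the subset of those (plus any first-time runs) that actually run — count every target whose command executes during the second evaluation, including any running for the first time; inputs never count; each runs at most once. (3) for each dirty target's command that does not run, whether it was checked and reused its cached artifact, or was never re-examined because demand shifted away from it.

Initial pass — values computed on the first demand:
  deps.gen = max2(6, -3) = 6
  gamma.gen = min2(-3, 2) = -3
  meta.gen = absv(-3) = 3
  probe.gen = add(-3, 6) = 3
  omega.gen = neg(3) = -3
  build.gen = max2(3, -3) = 3
  north.gen = neg(3) = -3
  report.gen = add(6, -3) = 3
  filter.gen = max2(3, 3) = 3
  export.gen = absv(3) = 3
  shard.gen = absv(3) = 3
  cache.gen = max2(3, 3) = 3
  link.gen = add(3, 3) = 6
  lexer.gen = max2(3, 6) = 6
  tables.gen = neg(3) = -3
  assets.gen = max2(-3, -3) = -3
  east.gen = min2(2, -3) = -3
  west.gen = absv(-3) = 3
  merge.gen = add(-3, 3) = 0
  opt.gen = max2(0, 6) = 6
  driver.gen = max2(6, -3) = 6

Second demand — change propagation:
  deps.gen: re-runs because core.txt 6->-4; new result -3.
  probe.gen: re-runs because deps.gen 6->-3; new result -6.
  omega.gen: re-runs because probe.gen 3->-6; new result 6.
  build.gen: re-runs because probe.gen 3->-6; omega.gen -3->6; new result 6.
  north.gen: re-runs because build.gen 3->6; new result -6.
  report.gen: re-runs because deps.gen 6->-3; new result -6.
  filter.gen: re-runs because report.gen 3->-6; new result 3 (unchanged).
  export.gen: re-examined; everything it read last time is the same (filter.gen unchanged) — cache 3 kept, no run.
  shard.gen: re-runs because report.gen 3->-6; new result 6.
  cache.gen: re-runs because shard.gen 3->6; new result 6.
  link.gen: re-runs because cache.gen 3->6; new result 9.
  lexer.gen: re-runs because probe.gen 3->-6; link.gen 6->9; new result 9.
  tables.gen: re-runs because build.gen 3->6; new result -6.
  assets.gen: re-runs because tables.gen -3->-6; north.gen -3->-6; new result -6.
  east.gen: re-runs because assets.gen -3->-6; new result -6.
  west.gen: re-runs because north.gen -3->-6; new result 6.
  merge.gen: re-runs because assets.gen -3->-6; west.gen 3->6; new result 0 (unchanged).
  opt.gen: re-runs because lexer.gen 6->9; new result 9.
  driver.gen: re-runs because opt.gen 6->9; east.gen -3->-6; new result 9.

The important point: at export.gen every value read last time is unchanged, so the dirty flag clears without a run.

Dirty set: assets.gen, build.gen, cache.gen, deps.gen, driver.gen, east.gen, export.gen, filter.gen, lexer.gen, link.gen, merge.gen, north.gen, omega.gen, opt.gen, probe.gen, report.gen, shard.gen, tables.gen, west.gen.
Run set: assets.gen, build.gen, cache.gen, deps.gen, driver.gen, east.gen, filter.gen, lexer.gen, link.gen, merge.gen, north.gen, omega.gen, opt.gen, probe.gen, report.gen, shard.gen, tables.gen, west.gen (18 run).
Re-examined without running (cache reused): export.gen.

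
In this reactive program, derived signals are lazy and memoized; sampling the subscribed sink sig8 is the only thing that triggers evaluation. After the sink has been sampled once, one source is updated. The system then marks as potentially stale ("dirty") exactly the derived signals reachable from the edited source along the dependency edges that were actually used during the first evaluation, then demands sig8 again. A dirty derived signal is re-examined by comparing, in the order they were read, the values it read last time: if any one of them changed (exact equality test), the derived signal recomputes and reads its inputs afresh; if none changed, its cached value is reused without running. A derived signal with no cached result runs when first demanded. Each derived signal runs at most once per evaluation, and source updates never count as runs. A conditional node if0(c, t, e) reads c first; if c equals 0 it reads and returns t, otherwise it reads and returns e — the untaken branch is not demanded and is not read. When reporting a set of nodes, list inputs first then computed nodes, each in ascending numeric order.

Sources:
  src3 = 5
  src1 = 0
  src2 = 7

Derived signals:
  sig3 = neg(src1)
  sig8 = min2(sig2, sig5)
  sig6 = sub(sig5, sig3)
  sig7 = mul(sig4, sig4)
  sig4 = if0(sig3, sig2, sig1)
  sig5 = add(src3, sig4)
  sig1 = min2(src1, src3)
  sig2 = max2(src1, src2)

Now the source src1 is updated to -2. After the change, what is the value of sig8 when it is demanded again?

First demand of the output computes:
  sig2 = max2(0, 7) = 7
  sig3 = neg(0) = 0
  sig4 = if0(sig3=0 -> then branch sig2) = 7
  sig5 = add(5, 7) = 12
  sig8 = min2(7, 12) = 7

After the edit, cleaning proceeds:
  sig1: had never run; runs now, result -2.
  sig2: a read changed (src1 0->-2) — executes, giving 7 — identical to its old value.
  sig3: a read changed (src1 0->-2) — executes, giving 2.
  sig4: a read changed (sig3 0->2) — executes, giving -2.
  sig5: a read changed (sig4 7->-2) — executes, giving 3.
  sig8: a read changed (sig5 12->3) — executes, giving 3.

Note the branch switch — sig1 had no cache and runs now for the first time.

Demanding sig8 again yields 3.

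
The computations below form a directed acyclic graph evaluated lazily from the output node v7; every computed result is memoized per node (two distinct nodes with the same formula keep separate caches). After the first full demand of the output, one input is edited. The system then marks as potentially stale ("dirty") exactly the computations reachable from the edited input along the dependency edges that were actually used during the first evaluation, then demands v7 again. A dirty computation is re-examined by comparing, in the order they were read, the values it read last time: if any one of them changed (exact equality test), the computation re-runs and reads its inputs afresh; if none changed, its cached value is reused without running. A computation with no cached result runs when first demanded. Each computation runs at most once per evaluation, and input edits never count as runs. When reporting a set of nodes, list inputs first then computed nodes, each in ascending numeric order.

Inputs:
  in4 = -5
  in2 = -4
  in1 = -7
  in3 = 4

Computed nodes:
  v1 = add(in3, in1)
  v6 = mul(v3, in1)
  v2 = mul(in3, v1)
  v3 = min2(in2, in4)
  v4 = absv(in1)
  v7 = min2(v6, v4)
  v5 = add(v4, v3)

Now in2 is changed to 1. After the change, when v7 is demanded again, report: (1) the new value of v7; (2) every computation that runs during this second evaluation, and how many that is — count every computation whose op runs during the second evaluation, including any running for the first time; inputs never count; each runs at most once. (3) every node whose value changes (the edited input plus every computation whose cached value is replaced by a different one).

First demand of the output computes:
  v3 = min2(-4, -5) = -5
  v4 = absv(-7) = 7
  v6 = mul(-5, -7) = 35
  v7 = min2(35, 7) = 7

After the edit, cleaning proceeds:
  v3: a read changed (in2 -4->1) — executes, giving -5 — identical to its old value.
  v6: dirty, but its reads are unchanged (v3 unchanged, in1 unchanged); cached 35 stands.
  v7: dirty, but its reads are unchanged (v6 unchanged, v4 unchanged); cached 7 stands.

Note the absorption at v3: it re-runs yet its value is the same, leaving the output's value untouched.

Demanding v7 again yields 7.
1 computations run: v3.
The nodes whose values change: in2.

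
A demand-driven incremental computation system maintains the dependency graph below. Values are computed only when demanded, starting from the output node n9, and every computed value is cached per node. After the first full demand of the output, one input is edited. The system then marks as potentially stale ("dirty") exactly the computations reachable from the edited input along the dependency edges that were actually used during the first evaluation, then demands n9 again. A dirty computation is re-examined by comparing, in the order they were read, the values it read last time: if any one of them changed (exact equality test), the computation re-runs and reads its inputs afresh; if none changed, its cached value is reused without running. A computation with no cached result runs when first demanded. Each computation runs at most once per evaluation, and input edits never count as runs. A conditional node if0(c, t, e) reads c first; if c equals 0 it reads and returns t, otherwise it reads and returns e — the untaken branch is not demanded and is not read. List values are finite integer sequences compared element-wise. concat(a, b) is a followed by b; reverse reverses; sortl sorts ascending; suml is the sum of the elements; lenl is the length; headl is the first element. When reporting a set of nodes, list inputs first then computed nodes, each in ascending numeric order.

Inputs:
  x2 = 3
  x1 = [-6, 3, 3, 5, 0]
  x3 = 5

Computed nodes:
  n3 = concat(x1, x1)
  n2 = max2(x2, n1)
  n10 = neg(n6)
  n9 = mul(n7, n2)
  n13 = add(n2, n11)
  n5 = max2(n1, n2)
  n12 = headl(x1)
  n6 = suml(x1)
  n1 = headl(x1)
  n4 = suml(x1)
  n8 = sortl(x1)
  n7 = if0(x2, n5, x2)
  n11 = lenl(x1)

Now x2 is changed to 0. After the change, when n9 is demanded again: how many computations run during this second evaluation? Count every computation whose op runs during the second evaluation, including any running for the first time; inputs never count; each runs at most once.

First evaluation (everything demanded from the output):
  n1 = headl([-6, 3, 3, 5, 0]) = -6
  n2 = max2(3, -6) = 3
  n7 = if0(x2=3 -> else branch x2) = 3
  n9 = mul(3, 3) = 9

Propagation after the edit:
  n2: runs — x2 3->0; result 0.
  n5: demanded for the first time — runs, produces 0.
  n7: runs — x2 3->0; x2 3->0; result 0.
  n9: runs — n7 3->0; n2 3->0; result 0.

Key observation: a condition flipped, so demand reaches new nodes — n5 runs for the first time.

Computations that run: n2, n5, n7, n9 — 4 in total.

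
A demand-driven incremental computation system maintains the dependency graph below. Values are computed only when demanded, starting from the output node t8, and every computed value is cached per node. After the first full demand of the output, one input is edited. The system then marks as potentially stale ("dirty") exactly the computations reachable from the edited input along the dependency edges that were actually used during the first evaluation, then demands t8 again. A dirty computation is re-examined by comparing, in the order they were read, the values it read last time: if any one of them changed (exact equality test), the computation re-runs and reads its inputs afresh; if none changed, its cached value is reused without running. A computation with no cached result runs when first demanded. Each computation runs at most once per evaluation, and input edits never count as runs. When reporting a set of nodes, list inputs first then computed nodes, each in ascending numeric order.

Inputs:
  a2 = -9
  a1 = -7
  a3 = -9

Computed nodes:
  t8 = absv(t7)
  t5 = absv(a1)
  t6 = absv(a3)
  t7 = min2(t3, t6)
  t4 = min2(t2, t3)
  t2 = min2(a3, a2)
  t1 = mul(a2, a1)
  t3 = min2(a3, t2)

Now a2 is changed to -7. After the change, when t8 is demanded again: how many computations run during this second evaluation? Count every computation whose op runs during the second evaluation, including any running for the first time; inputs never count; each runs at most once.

Computations that run: t2 — 1 in total.
Key observation: the change is absorbed at t2 — it re-runs but produces the same value, and the output's value is unchanged.

First evaluation (everything demanded from the output):
  t2 = min2(-9, -9) = -9
  t3 = min2(-9, -9) = -9
  t6 = absv(-9) = 9
  t7 = min2(-9, 9) = -9
  t8 = absv(-9) = 9

Propagation after the edit:
  t2: runs — a2 -9->-7; result -9 (same value as before).
  t3: checked — values it read are unchanged (a3 unchanged, t2 unchanged); reused cached -9 without running.
  t7: checked — values it read are unchanged (t3 unchanged, t6 unchanged); reused cached -9 without running.
  t8: checked — values it read are unchanged (t7 unchanged); reused cached 9 without running.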